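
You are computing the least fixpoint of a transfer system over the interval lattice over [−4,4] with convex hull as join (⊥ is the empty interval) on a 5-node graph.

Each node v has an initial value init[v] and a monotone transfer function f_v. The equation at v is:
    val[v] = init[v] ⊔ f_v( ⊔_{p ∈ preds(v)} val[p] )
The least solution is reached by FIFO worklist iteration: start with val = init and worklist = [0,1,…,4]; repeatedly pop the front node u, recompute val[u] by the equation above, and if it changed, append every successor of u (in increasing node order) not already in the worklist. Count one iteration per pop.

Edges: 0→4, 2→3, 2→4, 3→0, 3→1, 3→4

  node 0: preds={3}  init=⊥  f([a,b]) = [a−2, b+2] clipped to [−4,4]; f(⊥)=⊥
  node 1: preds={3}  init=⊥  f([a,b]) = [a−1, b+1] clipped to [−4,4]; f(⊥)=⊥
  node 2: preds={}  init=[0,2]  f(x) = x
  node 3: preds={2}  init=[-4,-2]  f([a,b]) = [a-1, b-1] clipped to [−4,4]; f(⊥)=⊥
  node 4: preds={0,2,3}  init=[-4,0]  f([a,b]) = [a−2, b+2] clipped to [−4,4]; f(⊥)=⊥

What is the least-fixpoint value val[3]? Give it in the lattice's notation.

[-4,1]

Trace (8 dequeues):
  [1] u=0 | in [-4,-2] | out [-4,0] | prev ⊥ | push {}
  [2] u=1 | in [-4,-2] | out [-4,-1] | prev ⊥ | push {}
  [3] u=2 | in ⊥ | out [0,2] | ==
  [4] u=3 | in [0,2] | out [-4,1] | prev [-4,-2] | push {0,1}
  [5] u=4 | in [-4,2] | out [-4,4] | prev [-4,0] | push {}
  [6] u=0 | in [-4,1] | out [-4,3] | prev [-4,0] | push {4}
  [7] u=1 | in [-4,1] | out [-4,2] | prev [-4,-1] | push {}
  [8] u=4 | in [-4,3] | out [-4,4] | ==

Converged values:
  [0] [-4,3]
  [1] [-4,2]
  [2] [0,2]
  [3] [-4,1]
  [4] [-4,4]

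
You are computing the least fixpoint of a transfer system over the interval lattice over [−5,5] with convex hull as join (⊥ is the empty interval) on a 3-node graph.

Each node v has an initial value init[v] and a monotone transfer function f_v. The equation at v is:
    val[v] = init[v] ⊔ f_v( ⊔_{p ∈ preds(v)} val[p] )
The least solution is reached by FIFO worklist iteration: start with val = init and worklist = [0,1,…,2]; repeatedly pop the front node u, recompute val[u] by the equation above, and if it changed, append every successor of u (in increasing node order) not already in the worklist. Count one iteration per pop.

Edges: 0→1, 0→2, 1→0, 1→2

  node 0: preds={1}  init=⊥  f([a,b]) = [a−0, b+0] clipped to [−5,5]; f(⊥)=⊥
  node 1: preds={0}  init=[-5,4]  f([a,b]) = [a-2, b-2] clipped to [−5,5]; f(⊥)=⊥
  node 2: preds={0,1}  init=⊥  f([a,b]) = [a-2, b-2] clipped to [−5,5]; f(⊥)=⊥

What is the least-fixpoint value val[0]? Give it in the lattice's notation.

Iteration log — 3 steps:
  step 1. node 0  ⊔preds=[-5,4]  new=[-5,4]  old=⊥  +wl: 
  step 2. node 1  ⊔preds=[-5,4]  new=[-5,4]  stable
  step 3. node 2  ⊔preds=[-5,4]  new=[-5,2]  old=⊥  +wl: 

Least fixpoint reached:
  node 0: [-5,4]
  node 1: [-5,4]
  node 2: [-5,2]

[-5,4]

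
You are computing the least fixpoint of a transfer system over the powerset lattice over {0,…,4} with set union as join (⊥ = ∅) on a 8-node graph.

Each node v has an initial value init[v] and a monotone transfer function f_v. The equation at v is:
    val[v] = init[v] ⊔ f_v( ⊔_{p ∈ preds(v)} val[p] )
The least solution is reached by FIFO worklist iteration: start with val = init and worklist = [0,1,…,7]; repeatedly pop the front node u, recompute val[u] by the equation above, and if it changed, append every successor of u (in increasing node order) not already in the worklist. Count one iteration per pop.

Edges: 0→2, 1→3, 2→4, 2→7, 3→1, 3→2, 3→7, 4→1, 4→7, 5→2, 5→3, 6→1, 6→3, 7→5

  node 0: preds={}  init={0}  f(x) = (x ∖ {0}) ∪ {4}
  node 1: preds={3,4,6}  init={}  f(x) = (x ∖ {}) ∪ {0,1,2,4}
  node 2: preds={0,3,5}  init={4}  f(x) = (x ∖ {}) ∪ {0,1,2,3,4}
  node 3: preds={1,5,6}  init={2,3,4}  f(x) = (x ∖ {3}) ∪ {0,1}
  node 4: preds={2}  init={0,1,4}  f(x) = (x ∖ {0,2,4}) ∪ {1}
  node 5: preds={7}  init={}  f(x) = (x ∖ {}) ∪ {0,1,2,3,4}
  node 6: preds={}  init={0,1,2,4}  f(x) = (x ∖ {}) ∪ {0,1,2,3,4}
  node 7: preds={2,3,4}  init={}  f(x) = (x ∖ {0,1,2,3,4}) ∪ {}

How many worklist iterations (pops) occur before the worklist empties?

Worklist (11 pops):
  #1 pop 0: in={} → {0,4} (was {0}); enqueue []
  #2 pop 1: in={0,1,2,3,4} → {0,1,2,3,4} (was {}); enqueue []
  #3 pop 2: in={0,2,3,4} → {0,1,2,3,4} (was {4}); enqueue []
  #4 pop 3: in={0,1,2,3,4} → {0,1,2,3,4} (was {2,3,4}); enqueue [1,2]
  #5 pop 4: in={0,1,2,3,4} → {0,1,3,4} (was {0,1,4}); enqueue []
  #6 pop 5: in={} → {0,1,2,3,4} (was {}); enqueue [3]
  #7 pop 6: in={} → {0,1,2,3,4} (was {0,1,2,4}); enqueue []
  #8 pop 7: in={0,1,2,3,4} → {} (no change)
  #9 pop 1: in={0,1,2,3,4} → {0,1,2,3,4} (no change)
  #10 pop 2: in={0,1,2,3,4} → {0,1,2,3,4} (no change)
  #11 pop 3: in={0,1,2,3,4} → {0,1,2,3,4} (no change)

Fixpoint:
  val[0] = {0,4}
  val[1] = {0,1,2,3,4}
  val[2] = {0,1,2,3,4}
  val[3] = {0,1,2,3,4}
  val[4] = {0,1,3,4}
  val[5] = {0,1,2,3,4}
  val[6] = {0,1,2,3,4}
  val[7] = {}

11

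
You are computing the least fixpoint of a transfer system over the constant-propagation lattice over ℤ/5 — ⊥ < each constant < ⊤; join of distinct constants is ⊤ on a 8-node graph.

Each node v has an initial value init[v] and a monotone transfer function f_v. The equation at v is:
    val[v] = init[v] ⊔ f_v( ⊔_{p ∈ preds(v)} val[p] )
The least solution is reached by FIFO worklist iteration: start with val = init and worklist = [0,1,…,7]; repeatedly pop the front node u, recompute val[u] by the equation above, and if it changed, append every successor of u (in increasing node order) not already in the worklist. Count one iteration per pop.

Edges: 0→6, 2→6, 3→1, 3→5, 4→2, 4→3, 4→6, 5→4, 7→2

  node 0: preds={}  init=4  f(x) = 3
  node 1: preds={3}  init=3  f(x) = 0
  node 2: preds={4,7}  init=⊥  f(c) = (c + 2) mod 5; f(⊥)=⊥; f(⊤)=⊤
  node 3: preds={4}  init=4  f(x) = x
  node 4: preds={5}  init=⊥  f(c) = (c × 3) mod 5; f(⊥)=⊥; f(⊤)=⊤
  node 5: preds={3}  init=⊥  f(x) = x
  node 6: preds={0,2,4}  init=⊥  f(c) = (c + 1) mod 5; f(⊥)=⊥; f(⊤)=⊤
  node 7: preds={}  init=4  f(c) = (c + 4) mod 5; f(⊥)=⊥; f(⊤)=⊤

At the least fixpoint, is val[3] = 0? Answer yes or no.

no

Trace (18 dequeues):
  [1] u=0 | in ⊥ | out ⊤ | prev 4 | push {}
  [2] u=1 | in 4 | out ⊤ | prev 3 | push {}
  [3] u=2 | in 4 | out 1 | prev ⊥ | push {}
  [4] u=3 | in ⊥ | out 4 | ==
  [5] u=4 | in ⊥ | out ⊥ | ==
  [6] u=5 | in 4 | out 4 | prev ⊥ | push {4}
  [7] u=6 | in ⊤ | out ⊤ | prev ⊥ | push {}
  [8] u=7 | in ⊥ | out 4 | ==
  [9] u=4 | in 4 | out 2 | prev ⊥ | push {2,3,6}
  [10] u=2 | in ⊤ | out ⊤ | prev 1 | push {}
  [11] u=3 | in 2 | out ⊤ | prev 4 | push {1,5}
  [12] u=6 | in ⊤ | out ⊤ | ==
  [13] u=1 | in ⊤ | out ⊤ | ==
  [14] u=5 | in ⊤ | out ⊤ | prev 4 | push {4}
  [15] u=4 | in ⊤ | out ⊤ | prev 2 | push {2,3,6}
  [16] u=2 | in ⊤ | out ⊤ | ==
  [17] u=3 | in ⊤ | out ⊤ | ==
  [18] u=6 | in ⊤ | out ⊤ | ==

Converged values:
  [0] ⊤
  [1] ⊤
  [2] ⊤
  [3] ⊤
  [4] ⊤
  [5] ⊤
  [6] ⊤
  [7] 4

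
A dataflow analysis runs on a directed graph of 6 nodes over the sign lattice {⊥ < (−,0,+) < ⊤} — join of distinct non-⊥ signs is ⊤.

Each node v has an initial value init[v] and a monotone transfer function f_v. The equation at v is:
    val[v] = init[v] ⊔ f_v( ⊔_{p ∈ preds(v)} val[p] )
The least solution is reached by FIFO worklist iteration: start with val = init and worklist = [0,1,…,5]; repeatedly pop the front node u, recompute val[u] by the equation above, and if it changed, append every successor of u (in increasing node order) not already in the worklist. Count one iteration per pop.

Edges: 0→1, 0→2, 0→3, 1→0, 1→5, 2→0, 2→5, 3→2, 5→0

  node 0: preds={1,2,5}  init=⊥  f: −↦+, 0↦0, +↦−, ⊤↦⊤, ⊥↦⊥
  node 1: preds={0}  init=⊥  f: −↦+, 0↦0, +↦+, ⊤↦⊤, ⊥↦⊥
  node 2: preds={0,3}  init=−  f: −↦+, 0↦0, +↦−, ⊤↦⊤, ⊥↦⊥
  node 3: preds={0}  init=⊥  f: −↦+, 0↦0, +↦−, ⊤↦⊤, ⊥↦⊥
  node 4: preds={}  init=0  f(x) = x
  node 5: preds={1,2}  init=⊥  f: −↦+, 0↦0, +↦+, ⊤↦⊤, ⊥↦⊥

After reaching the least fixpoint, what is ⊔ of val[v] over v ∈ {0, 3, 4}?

Trace (13 dequeues):
  [1] u=0 | in − | out + | prev ⊥ | push {}
  [2] u=1 | in + | out + | prev ⊥ | push {0}
  [3] u=2 | in + | out − | ==
  [4] u=3 | in + | out − | prev ⊥ | push {2}
  [5] u=4 | in ⊥ | out 0 | ==
  [6] u=5 | in ⊤ | out ⊤ | prev ⊥ | push {}
  [7] u=0 | in ⊤ | out ⊤ | prev + | push {1,3}
  [8] u=2 | in ⊤ | out ⊤ | prev − | push {0,5}
  [9] u=1 | in ⊤ | out ⊤ | prev + | push {}
  [10] u=3 | in ⊤ | out ⊤ | prev − | push {2}
  [11] u=0 | in ⊤ | out ⊤ | ==
  [12] u=5 | in ⊤ | out ⊤ | ==
  [13] u=2 | in ⊤ | out ⊤ | ==

Converged values:
  [0] ⊤
  [1] ⊤
  [2] ⊤
  [3] ⊤
  [4] 0
  [5] ⊤

⊤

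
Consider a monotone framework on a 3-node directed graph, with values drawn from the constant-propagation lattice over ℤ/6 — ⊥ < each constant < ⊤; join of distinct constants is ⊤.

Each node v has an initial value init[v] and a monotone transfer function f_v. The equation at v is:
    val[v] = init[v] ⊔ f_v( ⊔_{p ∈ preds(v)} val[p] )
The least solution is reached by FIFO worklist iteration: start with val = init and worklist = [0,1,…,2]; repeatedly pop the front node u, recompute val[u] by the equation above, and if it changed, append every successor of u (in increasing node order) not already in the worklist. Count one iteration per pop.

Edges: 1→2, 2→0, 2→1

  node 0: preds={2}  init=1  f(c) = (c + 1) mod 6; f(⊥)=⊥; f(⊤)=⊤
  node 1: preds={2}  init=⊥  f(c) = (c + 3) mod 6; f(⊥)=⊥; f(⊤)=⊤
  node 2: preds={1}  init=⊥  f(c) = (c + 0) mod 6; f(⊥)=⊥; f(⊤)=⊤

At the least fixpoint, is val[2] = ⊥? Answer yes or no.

Trace (3 dequeues):
  [1] u=0 | in ⊥ | out 1 | ==
  [2] u=1 | in ⊥ | out ⊥ | ==
  [3] u=2 | in ⊥ | out ⊥ | ==

Converged values:
  [0] 1
  [1] ⊥
  [2] ⊥

yes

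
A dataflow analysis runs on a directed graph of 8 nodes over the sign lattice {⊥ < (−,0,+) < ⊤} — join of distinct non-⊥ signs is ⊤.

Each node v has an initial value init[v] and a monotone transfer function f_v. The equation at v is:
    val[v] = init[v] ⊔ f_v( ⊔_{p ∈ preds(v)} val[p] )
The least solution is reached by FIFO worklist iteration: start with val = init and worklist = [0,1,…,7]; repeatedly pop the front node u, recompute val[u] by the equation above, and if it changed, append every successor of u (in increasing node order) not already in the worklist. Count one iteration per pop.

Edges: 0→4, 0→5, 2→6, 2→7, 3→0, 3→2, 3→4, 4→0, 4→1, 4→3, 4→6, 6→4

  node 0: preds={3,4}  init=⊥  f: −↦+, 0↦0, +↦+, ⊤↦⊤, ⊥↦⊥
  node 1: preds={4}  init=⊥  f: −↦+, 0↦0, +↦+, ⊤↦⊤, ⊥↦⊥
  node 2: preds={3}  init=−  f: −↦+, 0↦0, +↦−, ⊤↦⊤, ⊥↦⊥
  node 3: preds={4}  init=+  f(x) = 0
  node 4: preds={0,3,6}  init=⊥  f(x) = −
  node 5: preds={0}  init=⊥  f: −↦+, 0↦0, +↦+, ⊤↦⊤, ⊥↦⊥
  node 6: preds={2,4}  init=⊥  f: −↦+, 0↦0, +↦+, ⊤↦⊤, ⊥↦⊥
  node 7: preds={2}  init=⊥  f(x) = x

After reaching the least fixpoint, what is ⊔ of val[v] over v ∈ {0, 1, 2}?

Iteration log — 17 steps:
  step 1. node 0  ⊔preds=+  new=+  old=⊥  +wl: 
  step 2. node 1  ⊔preds=⊥  new=⊥  stable
  step 3. node 2  ⊔preds=+  new=−  stable
  step 4. node 3  ⊔preds=⊥  new=⊤  old=+  +wl: 0,2
  step 5. node 4  ⊔preds=⊤  new=−  old=⊥  +wl: 1,3
  step 6. node 5  ⊔preds=+  new=+  old=⊥  +wl: 
  step 7. node 6  ⊔preds=−  new=+  old=⊥  +wl: 4
  step 8. node 7  ⊔preds=−  new=−  old=⊥  +wl: 
  step 9. node 0  ⊔preds=⊤  new=⊤  old=+  +wl: 5
  step 10. node 2  ⊔preds=⊤  new=⊤  old=−  +wl: 6,7
  step 11. node 1  ⊔preds=−  new=+  old=⊥  +wl: 
  step 12. node 3  ⊔preds=−  new=⊤  stable
  step 13. node 4  ⊔preds=⊤  new=−  stable
  step 14. node 5  ⊔preds=⊤  new=⊤  old=+  +wl: 
  step 15. node 6  ⊔preds=⊤  new=⊤  old=+  +wl: 4
  step 16. node 7  ⊔preds=⊤  new=⊤  old=−  +wl: 
  step 17. node 4  ⊔preds=⊤  new=−  stable

Least fixpoint reached:
  node 0: ⊤
  node 1: +
  node 2: ⊤
  node 3: ⊤
  node 4: −
  node 5: ⊤
  node 6: ⊤
  node 7: ⊤

⊤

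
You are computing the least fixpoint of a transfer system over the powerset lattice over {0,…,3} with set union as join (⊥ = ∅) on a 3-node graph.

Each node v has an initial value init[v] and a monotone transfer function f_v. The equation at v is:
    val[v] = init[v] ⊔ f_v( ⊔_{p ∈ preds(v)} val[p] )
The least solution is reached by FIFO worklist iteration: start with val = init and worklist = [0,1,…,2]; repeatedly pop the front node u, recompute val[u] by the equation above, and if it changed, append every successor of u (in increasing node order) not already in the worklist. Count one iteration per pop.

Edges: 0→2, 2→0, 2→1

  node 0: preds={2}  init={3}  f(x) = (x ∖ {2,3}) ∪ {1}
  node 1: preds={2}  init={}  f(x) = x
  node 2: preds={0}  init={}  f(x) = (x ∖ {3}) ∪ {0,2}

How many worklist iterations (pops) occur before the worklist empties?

Iteration log — 6 steps:
  step 1. node 0  ⊔preds={}  new={1,3}  old={3}  +wl: 
  step 2. node 1  ⊔preds={}  new={}  stable
  step 3. node 2  ⊔preds={1,3}  new={0,1,2}  old={}  +wl: 0,1
  step 4. node 0  ⊔preds={0,1,2}  new={0,1,3}  old={1,3}  +wl: 2
  step 5. node 1  ⊔preds={0,1,2}  new={0,1,2}  old={}  +wl: 
  step 6. node 2  ⊔preds={0,1,3}  new={0,1,2}  stable

Least fixpoint reached:
  node 0: {0,1,3}
  node 1: {0,1,2}
  node 2: {0,1,2}

6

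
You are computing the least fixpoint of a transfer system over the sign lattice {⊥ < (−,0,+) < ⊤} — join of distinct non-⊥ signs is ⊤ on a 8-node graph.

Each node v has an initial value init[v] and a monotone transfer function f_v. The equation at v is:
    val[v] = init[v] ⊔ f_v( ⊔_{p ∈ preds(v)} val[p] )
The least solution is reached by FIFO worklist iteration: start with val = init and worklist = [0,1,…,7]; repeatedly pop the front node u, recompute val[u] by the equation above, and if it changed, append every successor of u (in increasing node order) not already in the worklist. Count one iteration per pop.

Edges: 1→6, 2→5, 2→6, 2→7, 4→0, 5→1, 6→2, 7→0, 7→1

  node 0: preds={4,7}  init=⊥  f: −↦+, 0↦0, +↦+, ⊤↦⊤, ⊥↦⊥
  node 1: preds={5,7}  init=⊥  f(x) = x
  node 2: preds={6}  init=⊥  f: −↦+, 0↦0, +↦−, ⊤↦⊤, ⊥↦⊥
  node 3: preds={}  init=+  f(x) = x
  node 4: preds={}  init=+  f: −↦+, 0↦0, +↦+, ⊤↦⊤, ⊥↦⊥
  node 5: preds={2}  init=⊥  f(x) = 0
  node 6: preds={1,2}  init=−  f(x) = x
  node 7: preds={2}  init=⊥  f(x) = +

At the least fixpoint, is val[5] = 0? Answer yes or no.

yes

Worklist (14 pops):
  #1 pop 0: in=+ → + (was ⊥); enqueue []
  #2 pop 1: in=⊥ → ⊥ (no change)
  #3 pop 2: in=− → + (was ⊥); enqueue []
  #4 pop 3: in=⊥ → + (no change)
  #5 pop 4: in=⊥ → + (no change)
  #6 pop 5: in=+ → 0 (was ⊥); enqueue [1]
  #7 pop 6: in=+ → ⊤ (was −); enqueue [2]
  #8 pop 7: in=+ → + (was ⊥); enqueue [0]
  #9 pop 1: in=⊤ → ⊤ (was ⊥); enqueue [6]
  #10 pop 2: in=⊤ → ⊤ (was +); enqueue [5,7]
  #11 pop 0: in=+ → + (no change)
  #12 pop 6: in=⊤ → ⊤ (no change)
  #13 pop 5: in=⊤ → 0 (no change)
  #14 pop 7: in=⊤ → + (no change)

Fixpoint:
  val[0] = +
  val[1] = ⊤
  val[2] = ⊤
  val[3] = +
  val[4] = +
  val[5] = 0
  val[6] = ⊤
  val[7] = +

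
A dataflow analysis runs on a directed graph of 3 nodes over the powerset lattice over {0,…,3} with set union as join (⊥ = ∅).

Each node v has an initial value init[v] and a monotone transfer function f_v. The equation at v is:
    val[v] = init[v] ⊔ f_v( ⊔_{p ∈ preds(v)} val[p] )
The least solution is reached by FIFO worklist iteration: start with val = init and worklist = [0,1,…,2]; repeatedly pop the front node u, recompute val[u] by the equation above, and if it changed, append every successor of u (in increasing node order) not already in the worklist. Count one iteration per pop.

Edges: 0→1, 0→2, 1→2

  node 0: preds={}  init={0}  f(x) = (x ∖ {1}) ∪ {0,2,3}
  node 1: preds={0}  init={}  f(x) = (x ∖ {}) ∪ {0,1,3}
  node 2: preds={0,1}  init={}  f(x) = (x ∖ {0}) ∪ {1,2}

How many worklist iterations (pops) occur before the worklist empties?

Trace (3 dequeues):
  [1] u=0 | in {} | out {0,2,3} | prev {0} | push {}
  [2] u=1 | in {0,2,3} | out {0,1,2,3} | prev {} | push {}
  [3] u=2 | in {0,1,2,3} | out {1,2,3} | prev {} | push {}

Converged values:
  [0] {0,2,3}
  [1] {0,1,2,3}
  [2] {1,2,3}

3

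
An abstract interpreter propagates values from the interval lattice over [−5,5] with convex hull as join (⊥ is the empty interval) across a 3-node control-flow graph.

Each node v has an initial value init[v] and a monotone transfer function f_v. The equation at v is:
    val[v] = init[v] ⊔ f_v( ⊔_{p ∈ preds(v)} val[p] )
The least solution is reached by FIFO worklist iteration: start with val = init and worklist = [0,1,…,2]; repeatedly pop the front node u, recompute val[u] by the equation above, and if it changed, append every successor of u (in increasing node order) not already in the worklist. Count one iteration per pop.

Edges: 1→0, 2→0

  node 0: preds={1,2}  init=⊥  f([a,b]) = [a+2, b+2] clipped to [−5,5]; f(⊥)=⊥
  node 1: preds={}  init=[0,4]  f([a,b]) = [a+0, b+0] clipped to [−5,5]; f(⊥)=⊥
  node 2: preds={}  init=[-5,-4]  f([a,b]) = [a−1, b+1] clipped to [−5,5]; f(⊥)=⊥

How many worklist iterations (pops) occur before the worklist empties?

3

Iteration log — 3 steps:
  step 1. node 0  ⊔preds=[-5,4]  new=[-3,5]  old=⊥  +wl: 
  step 2. node 1  ⊔preds=⊥  new=[0,4]  stable
  step 3. node 2  ⊔preds=⊥  new=[-5,-4]  stable

Least fixpoint reached:
  node 0: [-3,5]
  node 1: [0,4]
  node 2: [-5,-4]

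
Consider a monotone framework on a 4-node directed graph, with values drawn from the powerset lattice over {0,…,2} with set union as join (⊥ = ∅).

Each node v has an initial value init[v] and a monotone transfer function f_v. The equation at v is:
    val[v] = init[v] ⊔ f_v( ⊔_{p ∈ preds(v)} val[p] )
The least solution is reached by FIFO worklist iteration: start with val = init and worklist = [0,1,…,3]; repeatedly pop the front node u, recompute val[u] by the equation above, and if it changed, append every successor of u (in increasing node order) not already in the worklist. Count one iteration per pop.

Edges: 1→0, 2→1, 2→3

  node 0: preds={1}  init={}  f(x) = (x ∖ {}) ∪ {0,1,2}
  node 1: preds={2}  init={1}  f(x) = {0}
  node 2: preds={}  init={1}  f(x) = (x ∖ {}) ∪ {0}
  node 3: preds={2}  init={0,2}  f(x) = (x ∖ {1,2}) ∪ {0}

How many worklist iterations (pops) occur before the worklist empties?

6

Trace (6 dequeues):
  [1] u=0 | in {1} | out {0,1,2} | prev {} | push {}
  [2] u=1 | in {1} | out {0,1} | prev {1} | push {0}
  [3] u=2 | in {} | out {0,1} | prev {1} | push {1}
  [4] u=3 | in {0,1} | out {0,2} | ==
  [5] u=0 | in {0,1} | out {0,1,2} | ==
  [6] u=1 | in {0,1} | out {0,1} | ==

Converged values:
  [0] {0,1,2}
  [1] {0,1}
  [2] {0,1}
  [3] {0,2}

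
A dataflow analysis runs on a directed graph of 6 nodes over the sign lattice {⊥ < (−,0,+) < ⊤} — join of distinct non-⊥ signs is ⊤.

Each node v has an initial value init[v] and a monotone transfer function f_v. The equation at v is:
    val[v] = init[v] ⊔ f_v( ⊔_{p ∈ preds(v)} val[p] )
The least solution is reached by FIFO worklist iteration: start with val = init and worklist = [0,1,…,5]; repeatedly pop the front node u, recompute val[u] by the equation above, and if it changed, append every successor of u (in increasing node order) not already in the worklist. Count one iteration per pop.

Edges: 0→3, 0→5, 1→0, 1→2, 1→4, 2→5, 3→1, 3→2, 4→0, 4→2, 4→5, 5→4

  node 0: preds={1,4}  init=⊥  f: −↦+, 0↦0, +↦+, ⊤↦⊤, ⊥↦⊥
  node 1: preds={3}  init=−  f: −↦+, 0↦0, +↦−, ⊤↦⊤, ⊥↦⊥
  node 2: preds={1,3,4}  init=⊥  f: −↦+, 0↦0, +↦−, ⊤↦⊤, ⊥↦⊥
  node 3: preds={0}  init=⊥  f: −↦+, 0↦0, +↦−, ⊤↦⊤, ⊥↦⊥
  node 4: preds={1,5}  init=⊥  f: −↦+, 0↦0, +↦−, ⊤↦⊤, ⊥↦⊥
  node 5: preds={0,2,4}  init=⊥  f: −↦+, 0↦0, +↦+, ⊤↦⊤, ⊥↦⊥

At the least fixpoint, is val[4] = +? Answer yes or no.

no

Iteration log — 16 steps:
  step 1. node 0  ⊔preds=−  new=+  old=⊥  +wl: 
  step 2. node 1  ⊔preds=⊥  new=−  stable
  step 3. node 2  ⊔preds=−  new=+  old=⊥  +wl: 
  step 4. node 3  ⊔preds=+  new=−  old=⊥  +wl: 1,2
  step 5. node 4  ⊔preds=−  new=+  old=⊥  +wl: 0
  step 6. node 5  ⊔preds=+  new=+  old=⊥  +wl: 4
  step 7. node 1  ⊔preds=−  new=⊤  old=−  +wl: 
  step 8. node 2  ⊔preds=⊤  new=⊤  old=+  +wl: 5
  step 9. node 0  ⊔preds=⊤  new=⊤  old=+  +wl: 3
  step 10. node 4  ⊔preds=⊤  new=⊤  old=+  +wl: 0,2
  step 11. node 5  ⊔preds=⊤  new=⊤  old=+  +wl: 4
  step 12. node 3  ⊔preds=⊤  new=⊤  old=−  +wl: 1
  step 13. node 0  ⊔preds=⊤  new=⊤  stable
  step 14. node 2  ⊔preds=⊤  new=⊤  stable
  step 15. node 4  ⊔preds=⊤  new=⊤  stable
  step 16. node 1  ⊔preds=⊤  new=⊤  stable

Least fixpoint reached:
  node 0: ⊤
  node 1: ⊤
  node 2: ⊤
  node 3: ⊤
  node 4: ⊤
  node 5: ⊤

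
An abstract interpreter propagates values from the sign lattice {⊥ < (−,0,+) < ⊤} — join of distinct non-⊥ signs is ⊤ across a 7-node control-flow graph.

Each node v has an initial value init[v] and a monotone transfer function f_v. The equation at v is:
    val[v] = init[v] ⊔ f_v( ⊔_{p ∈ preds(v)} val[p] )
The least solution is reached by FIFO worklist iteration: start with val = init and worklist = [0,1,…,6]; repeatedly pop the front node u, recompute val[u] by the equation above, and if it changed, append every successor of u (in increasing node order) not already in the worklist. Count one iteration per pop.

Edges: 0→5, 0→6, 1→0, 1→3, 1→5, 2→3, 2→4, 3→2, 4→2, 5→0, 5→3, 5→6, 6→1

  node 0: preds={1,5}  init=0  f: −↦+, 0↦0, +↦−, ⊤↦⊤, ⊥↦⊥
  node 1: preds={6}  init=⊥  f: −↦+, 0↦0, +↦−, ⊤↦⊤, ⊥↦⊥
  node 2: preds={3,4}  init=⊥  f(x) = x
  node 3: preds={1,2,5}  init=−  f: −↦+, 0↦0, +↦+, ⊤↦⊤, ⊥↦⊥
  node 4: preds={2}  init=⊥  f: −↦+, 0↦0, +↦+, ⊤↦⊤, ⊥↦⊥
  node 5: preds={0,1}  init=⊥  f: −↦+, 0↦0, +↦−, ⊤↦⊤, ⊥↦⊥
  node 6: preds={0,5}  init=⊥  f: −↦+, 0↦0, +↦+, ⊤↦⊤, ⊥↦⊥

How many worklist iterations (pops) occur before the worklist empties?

Trace (16 dequeues):
  [1] u=0 | in ⊥ | out 0 | ==
  [2] u=1 | in ⊥ | out ⊥ | ==
  [3] u=2 | in − | out − | prev ⊥ | push {}
  [4] u=3 | in − | out ⊤ | prev − | push {2}
  [5] u=4 | in − | out + | prev ⊥ | push {}
  [6] u=5 | in 0 | out 0 | prev ⊥ | push {0,3}
  [7] u=6 | in 0 | out 0 | prev ⊥ | push {1}
  [8] u=2 | in ⊤ | out ⊤ | prev − | push {4}
  [9] u=0 | in 0 | out 0 | ==
  [10] u=3 | in ⊤ | out ⊤ | ==
  [11] u=1 | in 0 | out 0 | prev ⊥ | push {0,3,5}
  [12] u=4 | in ⊤ | out ⊤ | prev + | push {2}
  [13] u=0 | in 0 | out 0 | ==
  [14] u=3 | in ⊤ | out ⊤ | ==
  [15] u=5 | in 0 | out 0 | ==
  [16] u=2 | in ⊤ | out ⊤ | ==

Converged values:
  [0] 0
  [1] 0
  [2] ⊤
  [3] ⊤
  [4] ⊤
  [5] 0
  [6] 0

16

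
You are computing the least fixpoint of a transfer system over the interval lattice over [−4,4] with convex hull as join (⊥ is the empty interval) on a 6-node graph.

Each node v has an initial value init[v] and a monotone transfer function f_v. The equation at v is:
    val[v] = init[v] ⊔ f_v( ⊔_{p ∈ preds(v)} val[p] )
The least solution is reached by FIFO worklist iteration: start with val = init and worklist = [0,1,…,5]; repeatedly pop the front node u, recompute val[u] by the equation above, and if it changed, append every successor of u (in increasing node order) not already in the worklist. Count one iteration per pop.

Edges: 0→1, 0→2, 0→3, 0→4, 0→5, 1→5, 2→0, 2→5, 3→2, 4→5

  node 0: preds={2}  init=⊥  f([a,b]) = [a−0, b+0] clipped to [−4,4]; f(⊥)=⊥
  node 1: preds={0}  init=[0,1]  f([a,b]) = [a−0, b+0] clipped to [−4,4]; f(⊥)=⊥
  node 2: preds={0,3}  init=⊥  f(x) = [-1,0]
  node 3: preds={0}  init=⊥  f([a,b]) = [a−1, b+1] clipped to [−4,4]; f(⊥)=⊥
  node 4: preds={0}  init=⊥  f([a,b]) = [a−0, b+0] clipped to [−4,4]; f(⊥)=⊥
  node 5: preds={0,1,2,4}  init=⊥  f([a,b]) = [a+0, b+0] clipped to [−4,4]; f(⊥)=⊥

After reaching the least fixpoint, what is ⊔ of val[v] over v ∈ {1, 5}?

Trace (13 dequeues):
  [1] u=0 | in ⊥ | out ⊥ | ==
  [2] u=1 | in ⊥ | out [0,1] | ==
  [3] u=2 | in ⊥ | out [-1,0] | prev ⊥ | push {0}
  [4] u=3 | in ⊥ | out ⊥ | ==
  [5] u=4 | in ⊥ | out ⊥ | ==
  [6] u=5 | in [-1,1] | out [-1,1] | prev ⊥ | push {}
  [7] u=0 | in [-1,0] | out [-1,0] | prev ⊥ | push {1,2,3,4,5}
  [8] u=1 | in [-1,0] | out [-1,1] | prev [0,1] | push {}
  [9] u=2 | in [-1,0] | out [-1,0] | ==
  [10] u=3 | in [-1,0] | out [-2,1] | prev ⊥ | push {2}
  [11] u=4 | in [-1,0] | out [-1,0] | prev ⊥ | push {}
  [12] u=5 | in [-1,1] | out [-1,1] | ==
  [13] u=2 | in [-2,1] | out [-1,0] | ==

Converged values:
  [0] [-1,0]
  [1] [-1,1]
  [2] [-1,0]
  [3] [-2,1]
  [4] [-1,0]
  [5] [-1,1]

[-1,1]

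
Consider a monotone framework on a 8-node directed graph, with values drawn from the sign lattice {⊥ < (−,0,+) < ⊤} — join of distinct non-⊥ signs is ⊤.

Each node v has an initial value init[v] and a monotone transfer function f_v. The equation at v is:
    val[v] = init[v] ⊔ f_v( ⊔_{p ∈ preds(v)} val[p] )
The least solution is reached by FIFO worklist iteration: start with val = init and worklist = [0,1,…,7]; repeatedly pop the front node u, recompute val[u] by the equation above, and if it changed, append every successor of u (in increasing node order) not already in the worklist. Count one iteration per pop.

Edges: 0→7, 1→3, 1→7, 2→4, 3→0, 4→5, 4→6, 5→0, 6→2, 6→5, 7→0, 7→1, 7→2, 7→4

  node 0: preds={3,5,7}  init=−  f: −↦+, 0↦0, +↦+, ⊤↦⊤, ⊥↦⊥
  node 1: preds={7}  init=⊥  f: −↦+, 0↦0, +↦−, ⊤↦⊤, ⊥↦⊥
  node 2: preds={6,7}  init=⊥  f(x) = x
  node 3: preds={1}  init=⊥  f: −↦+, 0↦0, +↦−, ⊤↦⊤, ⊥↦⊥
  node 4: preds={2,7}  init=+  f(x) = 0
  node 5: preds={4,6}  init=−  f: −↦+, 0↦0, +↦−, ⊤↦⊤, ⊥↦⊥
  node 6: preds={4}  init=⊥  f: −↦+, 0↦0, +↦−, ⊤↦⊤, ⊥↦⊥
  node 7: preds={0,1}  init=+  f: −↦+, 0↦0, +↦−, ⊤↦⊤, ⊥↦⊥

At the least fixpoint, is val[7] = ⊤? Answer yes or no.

Worklist (16 pops):
  #1 pop 0: in=⊤ → ⊤ (was −); enqueue []
  #2 pop 1: in=+ → − (was ⊥); enqueue []
  #3 pop 2: in=+ → + (was ⊥); enqueue []
  #4 pop 3: in=− → + (was ⊥); enqueue [0]
  #5 pop 4: in=+ → ⊤ (was +); enqueue []
  #6 pop 5: in=⊤ → ⊤ (was −); enqueue []
  #7 pop 6: in=⊤ → ⊤ (was ⊥); enqueue [2,5]
  #8 pop 7: in=⊤ → ⊤ (was +); enqueue [1,4]
  #9 pop 0: in=⊤ → ⊤ (no change)
  #10 pop 2: in=⊤ → ⊤ (was +); enqueue []
  #11 pop 5: in=⊤ → ⊤ (no change)
  #12 pop 1: in=⊤ → ⊤ (was −); enqueue [3,7]
  #13 pop 4: in=⊤ → ⊤ (no change)
  #14 pop 3: in=⊤ → ⊤ (was +); enqueue [0]
  #15 pop 7: in=⊤ → ⊤ (no change)
  #16 pop 0: in=⊤ → ⊤ (no change)

Fixpoint:
  val[0] = ⊤
  val[1] = ⊤
  val[2] = ⊤
  val[3] = ⊤
  val[4] = ⊤
  val[5] = ⊤
  val[6] = ⊤
  val[7] = ⊤

yes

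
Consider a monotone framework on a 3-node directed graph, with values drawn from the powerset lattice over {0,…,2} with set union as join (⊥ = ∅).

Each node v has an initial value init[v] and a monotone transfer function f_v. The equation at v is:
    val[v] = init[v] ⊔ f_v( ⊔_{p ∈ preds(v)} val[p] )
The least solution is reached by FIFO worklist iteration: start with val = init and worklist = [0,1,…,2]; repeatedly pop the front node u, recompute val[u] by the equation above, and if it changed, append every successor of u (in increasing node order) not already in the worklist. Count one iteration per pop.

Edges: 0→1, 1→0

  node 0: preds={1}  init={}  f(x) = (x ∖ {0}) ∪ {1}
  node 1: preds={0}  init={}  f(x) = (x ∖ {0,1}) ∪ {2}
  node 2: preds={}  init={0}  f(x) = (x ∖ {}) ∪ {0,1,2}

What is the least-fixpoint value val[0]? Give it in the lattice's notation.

{1,2}

Trace (5 dequeues):
  [1] u=0 | in {} | out {1} | prev {} | push {}
  [2] u=1 | in {1} | out {2} | prev {} | push {0}
  [3] u=2 | in {} | out {0,1,2} | prev {0} | push {}
  [4] u=0 | in {2} | out {1,2} | prev {1} | push {1}
  [5] u=1 | in {1,2} | out {2} | ==

Converged values:
  [0] {1,2}
  [1] {2}
  [2] {0,1,2}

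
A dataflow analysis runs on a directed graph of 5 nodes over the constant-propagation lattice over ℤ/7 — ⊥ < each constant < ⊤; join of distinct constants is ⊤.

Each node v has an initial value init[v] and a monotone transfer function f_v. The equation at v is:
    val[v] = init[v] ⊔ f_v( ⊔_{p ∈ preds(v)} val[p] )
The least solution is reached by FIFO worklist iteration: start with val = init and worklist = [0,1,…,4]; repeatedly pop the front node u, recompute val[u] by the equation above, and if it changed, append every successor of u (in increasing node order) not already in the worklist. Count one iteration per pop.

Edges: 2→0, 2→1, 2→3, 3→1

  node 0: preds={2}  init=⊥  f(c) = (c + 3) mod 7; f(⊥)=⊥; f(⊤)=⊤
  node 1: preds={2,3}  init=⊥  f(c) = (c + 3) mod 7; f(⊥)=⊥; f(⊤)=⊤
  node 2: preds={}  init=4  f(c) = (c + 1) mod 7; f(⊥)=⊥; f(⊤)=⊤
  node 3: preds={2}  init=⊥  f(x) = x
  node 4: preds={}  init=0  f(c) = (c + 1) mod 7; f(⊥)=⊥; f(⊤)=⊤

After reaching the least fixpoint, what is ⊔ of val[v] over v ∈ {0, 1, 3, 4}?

⊤

Worklist (6 pops):
  #1 pop 0: in=4 → 0 (was ⊥); enqueue []
  #2 pop 1: in=4 → 0 (was ⊥); enqueue []
  #3 pop 2: in=⊥ → 4 (no change)
  #4 pop 3: in=4 → 4 (was ⊥); enqueue [1]
  #5 pop 4: in=⊥ → 0 (no change)
  #6 pop 1: in=4 → 0 (no change)

Fixpoint:
  val[0] = 0
  val[1] = 0
  val[2] = 4
  val[3] = 4
  val[4] = 0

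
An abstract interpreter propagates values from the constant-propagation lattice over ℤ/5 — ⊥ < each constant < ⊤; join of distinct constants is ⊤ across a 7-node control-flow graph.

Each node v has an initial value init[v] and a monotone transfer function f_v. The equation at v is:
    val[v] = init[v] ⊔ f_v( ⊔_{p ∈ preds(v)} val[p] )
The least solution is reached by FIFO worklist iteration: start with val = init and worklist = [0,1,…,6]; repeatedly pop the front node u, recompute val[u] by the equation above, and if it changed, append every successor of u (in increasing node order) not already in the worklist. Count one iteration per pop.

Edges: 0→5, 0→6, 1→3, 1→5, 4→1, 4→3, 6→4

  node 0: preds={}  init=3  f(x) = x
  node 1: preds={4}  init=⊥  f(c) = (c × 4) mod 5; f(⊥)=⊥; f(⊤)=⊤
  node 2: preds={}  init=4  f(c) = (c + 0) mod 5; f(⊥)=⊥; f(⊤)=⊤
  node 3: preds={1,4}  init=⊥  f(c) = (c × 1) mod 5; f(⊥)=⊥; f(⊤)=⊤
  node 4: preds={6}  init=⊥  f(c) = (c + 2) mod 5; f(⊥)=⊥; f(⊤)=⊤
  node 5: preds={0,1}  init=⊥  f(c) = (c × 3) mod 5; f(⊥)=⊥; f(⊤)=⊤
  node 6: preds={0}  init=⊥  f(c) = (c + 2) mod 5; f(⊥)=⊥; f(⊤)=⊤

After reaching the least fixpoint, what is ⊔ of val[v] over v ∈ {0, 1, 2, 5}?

Trace (11 dequeues):
  [1] u=0 | in ⊥ | out 3 | ==
  [2] u=1 | in ⊥ | out ⊥ | ==
  [3] u=2 | in ⊥ | out 4 | ==
  [4] u=3 | in ⊥ | out ⊥ | ==
  [5] u=4 | in ⊥ | out ⊥ | ==
  [6] u=5 | in 3 | out 4 | prev ⊥ | push {}
  [7] u=6 | in 3 | out 0 | prev ⊥ | push {4}
  [8] u=4 | in 0 | out 2 | prev ⊥ | push {1,3}
  [9] u=1 | in 2 | out 3 | prev ⊥ | push {5}
  [10] u=3 | in ⊤ | out ⊤ | prev ⊥ | push {}
  [11] u=5 | in 3 | out 4 | ==

Converged values:
  [0] 3
  [1] 3
  [2] 4
  [3] ⊤
  [4] 2
  [5] 4
  [6] 0

⊤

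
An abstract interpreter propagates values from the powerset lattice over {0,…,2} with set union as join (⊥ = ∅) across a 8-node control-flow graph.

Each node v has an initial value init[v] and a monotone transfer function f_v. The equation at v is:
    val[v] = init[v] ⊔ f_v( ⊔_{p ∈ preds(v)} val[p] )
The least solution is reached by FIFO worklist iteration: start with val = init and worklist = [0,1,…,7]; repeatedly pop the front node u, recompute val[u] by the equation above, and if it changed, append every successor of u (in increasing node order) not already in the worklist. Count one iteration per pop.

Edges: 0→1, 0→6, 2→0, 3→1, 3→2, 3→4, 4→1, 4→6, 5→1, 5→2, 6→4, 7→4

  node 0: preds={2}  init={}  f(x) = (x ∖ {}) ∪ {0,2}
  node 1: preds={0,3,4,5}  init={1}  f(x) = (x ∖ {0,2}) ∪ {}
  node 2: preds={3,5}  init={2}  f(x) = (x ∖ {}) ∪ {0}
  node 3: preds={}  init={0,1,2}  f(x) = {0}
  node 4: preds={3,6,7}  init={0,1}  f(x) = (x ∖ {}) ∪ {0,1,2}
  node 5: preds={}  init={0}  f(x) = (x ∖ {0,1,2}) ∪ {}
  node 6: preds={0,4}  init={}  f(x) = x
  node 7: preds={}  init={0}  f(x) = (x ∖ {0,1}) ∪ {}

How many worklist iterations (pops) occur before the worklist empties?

12

Worklist (12 pops):
  #1 pop 0: in={2} → {0,2} (was {}); enqueue []
  #2 pop 1: in={0,1,2} → {1} (no change)
  #3 pop 2: in={0,1,2} → {0,1,2} (was {2}); enqueue [0]
  #4 pop 3: in={} → {0,1,2} (no change)
  #5 pop 4: in={0,1,2} → {0,1,2} (was {0,1}); enqueue [1]
  #6 pop 5: in={} → {0} (no change)
  #7 pop 6: in={0,1,2} → {0,1,2} (was {}); enqueue [4]
  #8 pop 7: in={} → {0} (no change)
  #9 pop 0: in={0,1,2} → {0,1,2} (was {0,2}); enqueue [6]
  #10 pop 1: in={0,1,2} → {1} (no change)
  #11 pop 4: in={0,1,2} → {0,1,2} (no change)
  #12 pop 6: in={0,1,2} → {0,1,2} (no change)

Fixpoint:
  val[0] = {0,1,2}
  val[1] = {1}
  val[2] = {0,1,2}
  val[3] = {0,1,2}
  val[4] = {0,1,2}
  val[5] = {0}
  val[6] = {0,1,2}
  val[7] = {0}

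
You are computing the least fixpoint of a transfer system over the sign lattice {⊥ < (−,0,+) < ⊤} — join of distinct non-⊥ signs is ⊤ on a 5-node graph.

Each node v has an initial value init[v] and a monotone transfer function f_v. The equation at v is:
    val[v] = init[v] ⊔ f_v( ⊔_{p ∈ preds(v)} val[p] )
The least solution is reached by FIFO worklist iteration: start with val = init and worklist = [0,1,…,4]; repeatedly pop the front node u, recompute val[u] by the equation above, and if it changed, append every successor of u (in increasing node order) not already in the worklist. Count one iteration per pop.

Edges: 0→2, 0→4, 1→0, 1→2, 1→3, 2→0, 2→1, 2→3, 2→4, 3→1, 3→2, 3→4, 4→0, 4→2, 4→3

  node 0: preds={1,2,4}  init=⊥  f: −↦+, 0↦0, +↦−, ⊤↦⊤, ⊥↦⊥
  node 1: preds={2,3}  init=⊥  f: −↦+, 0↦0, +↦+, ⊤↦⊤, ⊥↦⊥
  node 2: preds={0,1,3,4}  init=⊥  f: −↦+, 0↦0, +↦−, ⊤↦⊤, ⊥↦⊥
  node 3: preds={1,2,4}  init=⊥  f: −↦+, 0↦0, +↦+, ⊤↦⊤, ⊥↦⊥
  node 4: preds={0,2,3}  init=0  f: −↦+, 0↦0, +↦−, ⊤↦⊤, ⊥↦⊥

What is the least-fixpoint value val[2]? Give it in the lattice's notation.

0

Trace (10 dequeues):
  [1] u=0 | in 0 | out 0 | prev ⊥ | push {}
  [2] u=1 | in ⊥ | out ⊥ | ==
  [3] u=2 | in 0 | out 0 | prev ⊥ | push {0,1}
  [4] u=3 | in 0 | out 0 | prev ⊥ | push {2}
  [5] u=4 | in 0 | out 0 | ==
  [6] u=0 | in 0 | out 0 | ==
  [7] u=1 | in 0 | out 0 | prev ⊥ | push {0,3}
  [8] u=2 | in 0 | out 0 | ==
  [9] u=0 | in 0 | out 0 | ==
  [10] u=3 | in 0 | out 0 | ==

Converged values:
  [0] 0
  [1] 0
  [2] 0
  [3] 0
  [4] 0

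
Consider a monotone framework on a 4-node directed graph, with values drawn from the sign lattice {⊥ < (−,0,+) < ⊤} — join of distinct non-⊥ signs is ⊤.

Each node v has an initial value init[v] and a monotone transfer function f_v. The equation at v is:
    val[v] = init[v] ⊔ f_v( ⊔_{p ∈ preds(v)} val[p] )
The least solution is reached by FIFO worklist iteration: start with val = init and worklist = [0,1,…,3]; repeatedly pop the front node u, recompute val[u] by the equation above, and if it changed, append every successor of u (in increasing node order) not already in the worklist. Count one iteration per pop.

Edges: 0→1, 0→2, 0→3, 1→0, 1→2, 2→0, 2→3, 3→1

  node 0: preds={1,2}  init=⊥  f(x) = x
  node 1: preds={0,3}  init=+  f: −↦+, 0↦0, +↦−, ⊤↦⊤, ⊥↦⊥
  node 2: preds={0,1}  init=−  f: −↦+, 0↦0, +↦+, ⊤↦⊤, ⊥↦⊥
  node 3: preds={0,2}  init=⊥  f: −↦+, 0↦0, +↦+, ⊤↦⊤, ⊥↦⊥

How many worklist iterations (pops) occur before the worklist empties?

6

Worklist (6 pops):
  #1 pop 0: in=⊤ → ⊤ (was ⊥); enqueue []
  #2 pop 1: in=⊤ → ⊤ (was +); enqueue [0]
  #3 pop 2: in=⊤ → ⊤ (was −); enqueue []
  #4 pop 3: in=⊤ → ⊤ (was ⊥); enqueue [1]
  #5 pop 0: in=⊤ → ⊤ (no change)
  #6 pop 1: in=⊤ → ⊤ (no change)

Fixpoint:
  val[0] = ⊤
  val[1] = ⊤
  val[2] = ⊤
  val[3] = ⊤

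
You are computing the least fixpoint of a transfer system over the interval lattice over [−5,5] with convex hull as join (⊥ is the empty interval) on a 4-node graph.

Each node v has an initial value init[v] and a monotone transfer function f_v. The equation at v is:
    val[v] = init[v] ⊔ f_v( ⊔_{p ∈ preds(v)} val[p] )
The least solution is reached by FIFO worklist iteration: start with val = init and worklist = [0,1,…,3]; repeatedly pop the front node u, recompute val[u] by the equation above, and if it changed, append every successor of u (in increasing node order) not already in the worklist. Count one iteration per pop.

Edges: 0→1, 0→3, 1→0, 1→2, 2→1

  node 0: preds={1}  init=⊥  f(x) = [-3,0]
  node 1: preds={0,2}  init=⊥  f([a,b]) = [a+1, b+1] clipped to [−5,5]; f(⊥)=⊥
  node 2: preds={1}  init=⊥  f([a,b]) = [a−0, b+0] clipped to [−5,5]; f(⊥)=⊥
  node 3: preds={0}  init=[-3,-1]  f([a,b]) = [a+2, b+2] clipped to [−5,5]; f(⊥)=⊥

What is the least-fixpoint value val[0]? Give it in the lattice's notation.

Trace (18 dequeues):
  [1] u=0 | in ⊥ | out [-3,0] | prev ⊥ | push {}
  [2] u=1 | in [-3,0] | out [-2,1] | prev ⊥ | push {0}
  [3] u=2 | in [-2,1] | out [-2,1] | prev ⊥ | push {1}
  [4] u=3 | in [-3,0] | out [-3,2] | prev [-3,-1] | push {}
  [5] u=0 | in [-2,1] | out [-3,0] | ==
  [6] u=1 | in [-3,1] | out [-2,2] | prev [-2,1] | push {0,2}
  [7] u=0 | in [-2,2] | out [-3,0] | ==
  [8] u=2 | in [-2,2] | out [-2,2] | prev [-2,1] | push {1}
  [9] u=1 | in [-3,2] | out [-2,3] | prev [-2,2] | push {0,2}
  [10] u=0 | in [-2,3] | out [-3,0] | ==
  [11] u=2 | in [-2,3] | out [-2,3] | prev [-2,2] | push {1}
  [12] u=1 | in [-3,3] | out [-2,4] | prev [-2,3] | push {0,2}
  [13] u=0 | in [-2,4] | out [-3,0] | ==
  [14] u=2 | in [-2,4] | out [-2,4] | prev [-2,3] | push {1}
  [15] u=1 | in [-3,4] | out [-2,5] | prev [-2,4] | push {0,2}
  [16] u=0 | in [-2,5] | out [-3,0] | ==
  [17] u=2 | in [-2,5] | out [-2,5] | prev [-2,4] | push {1}
  [18] u=1 | in [-3,5] | out [-2,5] | ==

Converged values:
  [0] [-3,0]
  [1] [-2,5]
  [2] [-2,5]
  [3] [-3,2]

[-3,0]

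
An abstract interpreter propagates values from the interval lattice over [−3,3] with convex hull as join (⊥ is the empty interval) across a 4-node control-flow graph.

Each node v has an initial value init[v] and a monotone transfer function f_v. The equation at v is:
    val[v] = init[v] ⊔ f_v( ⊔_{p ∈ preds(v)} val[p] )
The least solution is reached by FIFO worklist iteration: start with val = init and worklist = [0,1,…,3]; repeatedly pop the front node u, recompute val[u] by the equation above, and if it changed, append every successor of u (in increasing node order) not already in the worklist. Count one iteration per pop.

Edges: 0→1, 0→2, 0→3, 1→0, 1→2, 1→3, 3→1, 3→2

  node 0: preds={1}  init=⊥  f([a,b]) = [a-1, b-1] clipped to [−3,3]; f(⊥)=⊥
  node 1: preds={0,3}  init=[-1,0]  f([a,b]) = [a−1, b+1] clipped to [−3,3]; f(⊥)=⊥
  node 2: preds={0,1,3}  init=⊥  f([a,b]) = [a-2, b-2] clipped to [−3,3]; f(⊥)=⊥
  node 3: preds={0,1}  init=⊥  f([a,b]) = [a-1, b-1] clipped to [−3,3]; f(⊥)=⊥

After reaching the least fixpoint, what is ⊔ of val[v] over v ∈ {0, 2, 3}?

Iteration log — 8 steps:
  step 1. node 0  ⊔preds=[-1,0]  new=[-2,-1]  old=⊥  +wl: 
  step 2. node 1  ⊔preds=[-2,-1]  new=[-3,0]  old=[-1,0]  +wl: 0
  step 3. node 2  ⊔preds=[-3,0]  new=[-3,-2]  old=⊥  +wl: 
  step 4. node 3  ⊔preds=[-3,0]  new=[-3,-1]  old=⊥  +wl: 1,2
  step 5. node 0  ⊔preds=[-3,0]  new=[-3,-1]  old=[-2,-1]  +wl: 3
  step 6. node 1  ⊔preds=[-3,-1]  new=[-3,0]  stable
  step 7. node 2  ⊔preds=[-3,0]  new=[-3,-2]  stable
  step 8. node 3  ⊔preds=[-3,0]  new=[-3,-1]  stable

Least fixpoint reached:
  node 0: [-3,-1]
  node 1: [-3,0]
  node 2: [-3,-2]
  node 3: [-3,-1]

[-3,-1]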